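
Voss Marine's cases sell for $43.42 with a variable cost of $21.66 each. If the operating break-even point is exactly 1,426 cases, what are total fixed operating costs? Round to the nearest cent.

$31,029.76

Each unit contributes $43.42 − $21.66 = $21.76.
Since BE = FC / CM, FC = 1,426 × $21.76 = $31,029.76.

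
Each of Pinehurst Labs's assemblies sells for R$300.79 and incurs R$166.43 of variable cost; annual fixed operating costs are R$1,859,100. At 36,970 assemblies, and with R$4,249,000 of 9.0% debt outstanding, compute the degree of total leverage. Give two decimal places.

Total contribution margin = 36,970 × R$134.36 = R$4,967,289.20.
Operating income = contribution − fixed costs = R$4,967,289.20 − R$1,859,100 = R$3,108,189.20. Interest = R$382,410.00, so EBIT − I = R$2,725,779.20.
Degree of total leverage = total CM / (EBIT − interest) = R$4,967,289.20 / R$2,725,779.20 = 1.8223.

1.82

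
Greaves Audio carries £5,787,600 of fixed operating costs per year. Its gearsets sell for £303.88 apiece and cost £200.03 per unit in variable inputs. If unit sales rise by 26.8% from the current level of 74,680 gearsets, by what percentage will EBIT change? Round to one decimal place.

+105.6%

Total contribution margin = 74,680 × £103.85 = £7,755,518.00.
EBIT = £7,755,518.00 − £5,787,600 = £1,967,918.00.
DOL = contribution ÷ EBIT = £7,755,518.00 ÷ £1,967,918.00 = 3.9410.
%ΔEBIT = DOL × %ΔSales = 3.9410 × +26.8% = +105.6%.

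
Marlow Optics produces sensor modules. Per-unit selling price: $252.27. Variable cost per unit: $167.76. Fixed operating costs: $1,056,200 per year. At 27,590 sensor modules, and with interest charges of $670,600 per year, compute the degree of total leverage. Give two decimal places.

3.86

Contribution at this volume is 27,590 × $84.51 = $2,331,630.90.
EBIT = $2,331,630.90 − $1,056,200 = $1,275,430.90. Interest = $670,600.00, so EBIT − I = $604,830.90.
Degree of total leverage = total CM / (EBIT − interest) = $2,331,630.90 / $604,830.90 = 3.8550.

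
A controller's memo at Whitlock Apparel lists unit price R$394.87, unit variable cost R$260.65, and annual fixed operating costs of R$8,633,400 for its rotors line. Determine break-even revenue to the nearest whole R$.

Contribution margin per unit = R$394.87 − R$260.65 = R$134.22, a CM ratio of R$134.22 ÷ R$394.87 = 0.3399.
Break-even sales = FC ÷ CM ratio = R$8,633,400 × R$394.87 / R$134.22 = R$25,399,126.

R$25,399,126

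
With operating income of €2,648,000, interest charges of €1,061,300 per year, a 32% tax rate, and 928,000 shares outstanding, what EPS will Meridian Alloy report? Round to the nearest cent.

Pre-tax income = €2,648,000 − €1,061,300.00 = €1,586,700.00.
Net income = €1,586,700.00 × (1 − 0.32) = €1,078,956.00.
Per share: €1,078,956.00 / 928,000 shares = €1.16.

€1.16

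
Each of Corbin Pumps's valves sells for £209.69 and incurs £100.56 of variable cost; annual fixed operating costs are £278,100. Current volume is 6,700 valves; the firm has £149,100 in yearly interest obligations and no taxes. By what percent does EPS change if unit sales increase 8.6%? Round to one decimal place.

+20.7%

Contribution at this volume is 6,700 × £109.13 = £731,171.00.
Operating income = contribution − fixed costs = £731,171.00 − £278,100 = £453,071.00.
After interest of £149,100.00, pre-tax earnings = £303,971.00.
DCL = total CM / (EBIT − I) = £731,171.00 / £303,971.00 = 2.4054.
%ΔEPS = DCL × %ΔSales = 2.4054 × +8.6% = +20.7%.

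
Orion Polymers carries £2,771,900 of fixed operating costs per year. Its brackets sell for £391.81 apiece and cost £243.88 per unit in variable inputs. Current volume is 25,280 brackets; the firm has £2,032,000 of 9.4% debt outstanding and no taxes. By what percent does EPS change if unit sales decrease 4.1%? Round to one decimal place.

-19.7%

Contribution at this volume is 25,280 × £147.93 = £3,739,670.40.
EBIT = £3,739,670.40 − £2,771,900 = £967,770.40.
Interest = £191,008.00, so EBIT − I = £776,762.40.
Degree of combined leverage = contribution ÷ (EBIT − I) = £3,739,670.40 ÷ £776,762.40 = 4.8144.
%ΔEPS = DCL × %ΔSales = 4.8144 × -4.1% = -19.7%.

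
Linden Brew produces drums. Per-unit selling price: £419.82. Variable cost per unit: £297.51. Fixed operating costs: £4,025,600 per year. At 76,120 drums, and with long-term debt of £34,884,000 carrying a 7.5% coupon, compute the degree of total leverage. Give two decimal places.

3.49

Total contribution margin = 76,120 × £122.31 = £9,310,237.20.
Operating income = contribution − fixed costs = £9,310,237.20 − £4,025,600 = £5,284,637.20. Interest = £2,616,300.00, so EBIT − I = £2,668,337.20.
Degree of total leverage = total CM / (EBIT − interest) = £9,310,237.20 / £2,668,337.20 = 3.4892.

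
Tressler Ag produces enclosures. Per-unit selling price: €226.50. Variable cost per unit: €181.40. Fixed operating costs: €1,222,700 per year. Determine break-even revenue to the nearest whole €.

€6,140,611

CM per unit = €226.50 − €181.40 = €45.10; CM ratio = €45.10 / €226.50 = 0.1991.
Break-even sales = FC ÷ CM ratio = €1,222,700 × €226.50 / €45.10 = €6,140,611.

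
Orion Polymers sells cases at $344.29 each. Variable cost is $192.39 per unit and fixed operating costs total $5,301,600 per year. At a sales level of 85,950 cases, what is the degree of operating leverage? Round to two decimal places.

At 85,950 units, contribution = 85,950 × $151.90 = $13,055,805.00.
Subtracting fixed costs: EBIT = $13,055,805.00 − $5,301,600 = $7,754,205.00.
Degree of operating leverage = $13,055,805.00 / $7,754,205.00 = 1.6837.

1.68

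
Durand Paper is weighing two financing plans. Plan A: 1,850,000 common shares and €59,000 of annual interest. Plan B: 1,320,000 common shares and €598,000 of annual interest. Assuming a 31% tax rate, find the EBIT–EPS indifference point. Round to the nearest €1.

€1,940,415

At indifference, (EBIT − 59,000)(1 − t)/1,850,000 = (EBIT − 598,000)(1 − t)/1,320,000.
Cancelling (1 − t) and cross-multiplying: 1,320,000·(EBIT − 59,000) = 1,850,000·(EBIT − 598,000).
Solving, EBIT = (598,000·1,850,000 − 59,000·1,320,000) / (1,850,000 − 1,320,000) = 1,028,420,000,000 / 530,000 = 1,940,415.09.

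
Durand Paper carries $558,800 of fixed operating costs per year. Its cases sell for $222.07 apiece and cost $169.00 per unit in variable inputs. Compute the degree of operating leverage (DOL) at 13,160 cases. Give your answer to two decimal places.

At 13,160 units, contribution = 13,160 × $53.07 = $698,401.20.
EBIT = $698,401.20 − $558,800 = $139,601.20.
DOL = contribution ÷ EBIT = $698,401.20 ÷ $139,601.20 = 5.0028.

5.00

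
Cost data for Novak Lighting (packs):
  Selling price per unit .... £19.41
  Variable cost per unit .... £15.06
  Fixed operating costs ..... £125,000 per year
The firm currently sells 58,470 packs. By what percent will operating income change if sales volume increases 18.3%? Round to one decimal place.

Total contribution margin = 58,470 × £4.35 = £254,344.50.
Subtracting fixed costs: EBIT = £254,344.50 − £125,000 = £129,344.50.
So DOL = total CM / EBIT = £254,344.50 / £129,344.50 = 1.9664.
Operating income changes by 1.9664 × +18.3% = +36.0%.

+36.0%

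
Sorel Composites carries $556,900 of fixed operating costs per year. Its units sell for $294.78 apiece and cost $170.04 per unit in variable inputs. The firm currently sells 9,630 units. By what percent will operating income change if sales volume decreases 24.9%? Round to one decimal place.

-46.4%

Total contribution margin = 9,630 × $124.74 = $1,201,246.20.
Operating income = contribution − fixed costs = $1,201,246.20 − $556,900 = $644,346.20.
Degree of operating leverage = $1,201,246.20 / $644,346.20 = 1.8643.
So EBIT moves 1.8643 × (-24.9%) = -46.4%.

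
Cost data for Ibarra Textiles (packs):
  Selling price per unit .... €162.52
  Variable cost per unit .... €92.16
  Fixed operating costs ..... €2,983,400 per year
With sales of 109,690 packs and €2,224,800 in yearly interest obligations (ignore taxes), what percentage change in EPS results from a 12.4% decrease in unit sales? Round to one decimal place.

-38.1%

At 109,690 units, contribution = 109,690 × €70.36 = €7,717,788.40.
Subtracting fixed costs: EBIT = €7,717,788.40 − €2,983,400 = €4,734,388.40.
After interest of €2,224,800.00, pre-tax earnings = €2,509,588.40.
Degree of combined leverage = contribution ÷ (EBIT − I) = €7,717,788.40 ÷ €2,509,588.40 = 3.0753.
%ΔEPS = DCL × %ΔSales = 3.0753 × -12.4% = -38.1%.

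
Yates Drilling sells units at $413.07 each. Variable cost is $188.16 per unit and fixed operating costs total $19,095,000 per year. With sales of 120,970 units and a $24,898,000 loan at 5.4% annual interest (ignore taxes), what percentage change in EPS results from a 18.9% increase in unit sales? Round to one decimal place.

At 120,970 units, contribution = 120,970 × $224.91 = $27,207,362.70.
Operating income = contribution − fixed costs = $27,207,362.70 − $19,095,000 = $8,112,362.70.
Interest = $1,344,492.00, so EBIT − I = $6,767,870.70.
DCL = total CM / (EBIT − I) = $27,207,362.70 / $6,767,870.70 = 4.0201.
%ΔEPS = DCL × %ΔSales = 4.0201 × +18.9% = +76.0%.

+76.0%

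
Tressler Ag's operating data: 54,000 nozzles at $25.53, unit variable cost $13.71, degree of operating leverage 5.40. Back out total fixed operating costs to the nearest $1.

$520,080

Contribution at this volume is 54,000 × $11.82 = $638,280.00.
Since DOL = CM ÷ EBIT, EBIT = $638,280.00 ÷ 5.40 = $118,200.00.
Fixed costs = CM − EBIT = $638,280.00 − $118,200.00 = $520,080.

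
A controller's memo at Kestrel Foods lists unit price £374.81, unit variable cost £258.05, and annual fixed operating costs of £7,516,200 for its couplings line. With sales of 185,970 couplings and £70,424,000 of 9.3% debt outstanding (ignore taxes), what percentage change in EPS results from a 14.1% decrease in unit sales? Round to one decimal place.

-40.0%

At 185,970 units, contribution = 185,970 × £116.76 = £21,713,857.20.
Subtracting fixed costs: EBIT = £21,713,857.20 − £7,516,200 = £14,197,657.20.
After interest of £6,549,432.00, pre-tax earnings = £7,648,225.20.
DCL = total CM / (EBIT − I) = £21,713,857.20 / £7,648,225.20 = 2.8391.
%ΔEPS = DCL × %ΔSales = 2.8391 × -14.1% = -40.0%.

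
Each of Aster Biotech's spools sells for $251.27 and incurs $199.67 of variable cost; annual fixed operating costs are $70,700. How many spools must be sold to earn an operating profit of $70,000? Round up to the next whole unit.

Each unit contributes $251.27 − $199.67 = $51.60.
Units = (FC + target) / CM = ($70,700 + $70,000) / $51.60 = 2,726.74, so 2,727 spools.

2,727 spools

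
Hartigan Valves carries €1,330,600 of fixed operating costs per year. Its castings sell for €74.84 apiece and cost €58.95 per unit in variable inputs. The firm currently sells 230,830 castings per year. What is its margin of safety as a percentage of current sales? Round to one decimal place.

63.7%

Each unit contributes €74.84 − €58.95 = €15.89. Break-even units = €1,330,600 ÷ €15.89 = 83,738.20; break-even revenue = 83,738.20 × €74.84 = €6,266,966.90.
Actual sales revenue = 230,830 × €74.84 = €17,275,317.20.
Margin of safety = (€17,275,317.20 − €6,266,966.90) ÷ €17,275,317.20 = 63.7%.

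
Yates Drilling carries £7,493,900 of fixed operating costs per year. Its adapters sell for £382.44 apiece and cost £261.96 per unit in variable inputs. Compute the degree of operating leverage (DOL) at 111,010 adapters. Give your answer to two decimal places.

2.27

At 111,010 units, contribution = 111,010 × £120.48 = £13,374,484.80.
Operating income = contribution − fixed costs = £13,374,484.80 − £7,493,900 = £5,880,584.80.
Degree of operating leverage = £13,374,484.80 / £5,880,584.80 = 2.2743.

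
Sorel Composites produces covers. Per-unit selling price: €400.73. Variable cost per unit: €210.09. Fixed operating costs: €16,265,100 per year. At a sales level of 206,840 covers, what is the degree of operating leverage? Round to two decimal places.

1.70

At 206,840 units, contribution = 206,840 × €190.64 = €39,431,977.60.
Operating income = contribution − fixed costs = €39,431,977.60 − €16,265,100 = €23,166,877.60.
So DOL = total CM / EBIT = €39,431,977.60 / €23,166,877.60 = 1.7021.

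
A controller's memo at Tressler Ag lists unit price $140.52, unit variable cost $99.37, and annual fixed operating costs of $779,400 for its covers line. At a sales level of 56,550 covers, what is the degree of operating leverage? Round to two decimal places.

1.50

At 56,550 units, contribution = 56,550 × $41.15 = $2,327,032.50.
Operating income = contribution − fixed costs = $2,327,032.50 − $779,400 = $1,547,632.50.
DOL = contribution ÷ EBIT = $2,327,032.50 ÷ $1,547,632.50 = 1.5036.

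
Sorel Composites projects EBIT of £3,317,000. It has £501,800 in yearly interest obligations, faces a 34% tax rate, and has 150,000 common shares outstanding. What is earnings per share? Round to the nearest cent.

Interest = £501,800.00, so EBT = £3,317,000 − £501,800.00 = £2,815,200.00.
After tax at 34%: net income = £2,815,200.00 × 0.66 = £1,858,032.00.
Per share: £1,858,032.00 / 150,000 shares = £12.39.

£12.39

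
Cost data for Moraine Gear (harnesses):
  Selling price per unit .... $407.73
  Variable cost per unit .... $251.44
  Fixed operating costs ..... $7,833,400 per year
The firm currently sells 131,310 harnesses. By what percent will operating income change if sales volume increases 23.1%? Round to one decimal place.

+37.4%

At 131,310 units, contribution = 131,310 × $156.29 = $20,522,439.90.
Subtracting fixed costs: EBIT = $20,522,439.90 − $7,833,400 = $12,689,039.90.
DOL = contribution ÷ EBIT = $20,522,439.90 ÷ $12,689,039.90 = 1.6173.
Operating income changes by 1.6173 × +23.1% = +37.4%.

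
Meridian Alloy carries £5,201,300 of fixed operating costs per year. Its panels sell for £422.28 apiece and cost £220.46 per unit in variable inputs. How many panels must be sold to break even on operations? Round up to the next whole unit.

Each unit contributes £422.28 − £220.46 = £201.82.
Units to break even: £5,201,300 ÷ £201.82 = 25,771.98, rounded up to 25,772.

25,772 panels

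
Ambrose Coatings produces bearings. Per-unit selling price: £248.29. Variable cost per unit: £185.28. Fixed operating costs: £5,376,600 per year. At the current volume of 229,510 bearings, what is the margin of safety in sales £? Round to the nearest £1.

Each unit contributes £248.29 − £185.28 = £63.01. Break-even units = £5,376,600 ÷ £63.01 = 85,329.31; break-even revenue = 85,329.31 × £248.29 = £21,186,415.08.
Current sales = 229,510 × £248.29 = £56,985,037.90.
Margin of safety = £56,985,037.90 − £21,186,415.08 = £35,798,623.

£35,798,623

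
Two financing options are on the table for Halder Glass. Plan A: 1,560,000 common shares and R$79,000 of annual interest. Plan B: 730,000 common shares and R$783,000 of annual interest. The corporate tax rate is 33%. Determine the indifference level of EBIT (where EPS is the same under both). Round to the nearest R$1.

At indifference, (EBIT − 79,000)(1 − t)/1,560,000 = (EBIT − 783,000)(1 − t)/730,000.
The (1 − t) factor cancels: (EBIT − 79,000) × 730,000 = (EBIT − 783,000) × 1,560,000.
EBIT × (1,560,000 − 730,000) = 783,000 × 1,560,000 − 79,000 × 730,000 = 1,163,810,000,000, so EBIT = 1,163,810,000,000 ÷ 830,000 = 1,402,180.72.

R$1,402,181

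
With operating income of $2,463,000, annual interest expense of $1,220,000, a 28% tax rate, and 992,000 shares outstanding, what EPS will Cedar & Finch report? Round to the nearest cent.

$0.90

Interest = $1,220,000.00, so EBT = $2,463,000 − $1,220,000.00 = $1,243,000.00.
After tax at 28%: net income = $1,243,000.00 × 0.72 = $894,960.00.
Per share: $894,960.00 / 992,000 shares = $0.90.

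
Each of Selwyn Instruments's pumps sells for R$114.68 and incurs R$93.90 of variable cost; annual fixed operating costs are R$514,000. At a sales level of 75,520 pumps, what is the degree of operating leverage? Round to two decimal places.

Contribution at this volume is 75,520 × R$20.78 = R$1,569,305.60.
Operating income = contribution − fixed costs = R$1,569,305.60 − R$514,000 = R$1,055,305.60.
So DOL = total CM / EBIT = R$1,569,305.60 / R$1,055,305.60 = 1.4871.

1.49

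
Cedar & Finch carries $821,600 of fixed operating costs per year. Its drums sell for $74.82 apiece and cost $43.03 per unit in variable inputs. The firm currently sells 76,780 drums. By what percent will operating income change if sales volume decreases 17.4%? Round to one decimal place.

At 76,780 units, contribution = 76,780 × $31.79 = $2,440,836.20.
EBIT = $2,440,836.20 − $821,600 = $1,619,236.20.
DOL = contribution ÷ EBIT = $2,440,836.20 ÷ $1,619,236.20 = 1.5074.
%ΔEBIT = DOL × %ΔSales = 1.5074 × -17.4% = -26.2%.

-26.2%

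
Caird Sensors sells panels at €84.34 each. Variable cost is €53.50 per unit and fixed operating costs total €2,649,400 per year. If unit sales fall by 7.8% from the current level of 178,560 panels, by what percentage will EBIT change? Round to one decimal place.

-15.0%

At 178,560 units, contribution = 178,560 × €30.84 = €5,506,790.40.
Subtracting fixed costs: EBIT = €5,506,790.40 − €2,649,400 = €2,857,390.40.
DOL = contribution ÷ EBIT = €5,506,790.40 ÷ €2,857,390.40 = 1.9272.
So EBIT moves 1.9272 × (-7.8%) = -15.0%.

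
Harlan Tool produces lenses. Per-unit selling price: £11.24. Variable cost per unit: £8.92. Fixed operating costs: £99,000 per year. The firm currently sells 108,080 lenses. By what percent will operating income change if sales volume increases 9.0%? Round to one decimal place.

+14.9%

At 108,080 units, contribution = 108,080 × £2.32 = £250,745.60.
EBIT = £250,745.60 − £99,000 = £151,745.60.
Degree of operating leverage = £250,745.60 / £151,745.60 = 1.6524.
Operating income changes by 1.6524 × +9.0% = +14.9%.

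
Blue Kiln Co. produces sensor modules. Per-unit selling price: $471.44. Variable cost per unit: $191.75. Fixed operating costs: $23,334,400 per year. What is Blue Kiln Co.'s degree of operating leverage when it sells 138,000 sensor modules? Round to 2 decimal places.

2.53

Total contribution margin = 138,000 × $279.69 = $38,597,220.00.
Subtracting fixed costs: EBIT = $38,597,220.00 − $23,334,400 = $15,262,820.00.
So DOL = total CM / EBIT = $38,597,220.00 / $15,262,820.00 = 2.5288.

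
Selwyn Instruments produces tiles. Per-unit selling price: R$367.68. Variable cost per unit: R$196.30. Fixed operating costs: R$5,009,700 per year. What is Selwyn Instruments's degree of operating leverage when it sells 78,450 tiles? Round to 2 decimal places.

1.59

At 78,450 units, contribution = 78,450 × R$171.38 = R$13,444,761.00.
EBIT = R$13,444,761.00 − R$5,009,700 = R$8,435,061.00.
So DOL = total CM / EBIT = R$13,444,761.00 / R$8,435,061.00 = 1.5939.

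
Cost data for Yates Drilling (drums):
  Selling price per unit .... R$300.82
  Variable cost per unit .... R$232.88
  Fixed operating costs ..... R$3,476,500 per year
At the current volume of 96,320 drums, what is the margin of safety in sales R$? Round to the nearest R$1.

R$13,581,978

Each unit contributes R$300.82 − R$232.88 = R$67.94. Break-even units = R$3,476,500 ÷ R$67.94 = 51,170.15; break-even revenue = 51,170.15 × R$300.82 = R$15,393,004.56.
Current sales = 96,320 × R$300.82 = R$28,974,982.40.
Margin of safety = R$28,974,982.40 − R$15,393,004.56 = R$13,581,978.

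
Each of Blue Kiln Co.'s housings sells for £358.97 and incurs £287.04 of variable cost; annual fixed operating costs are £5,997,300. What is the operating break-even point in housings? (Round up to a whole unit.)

83,377 housings

Each unit contributes £358.97 − £287.04 = £71.93.
Break-even volume = fixed costs ÷ CM per unit = £5,997,300 ÷ £71.93 = 83,376.89, so 83,377 housings.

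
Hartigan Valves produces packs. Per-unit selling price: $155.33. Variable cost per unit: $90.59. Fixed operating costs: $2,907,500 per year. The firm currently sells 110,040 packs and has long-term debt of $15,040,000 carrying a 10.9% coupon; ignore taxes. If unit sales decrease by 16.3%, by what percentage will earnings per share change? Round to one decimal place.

-45.1%

Total contribution margin = 110,040 × $64.74 = $7,123,989.60.
Subtracting fixed costs: EBIT = $7,123,989.60 − $2,907,500 = $4,216,489.60.
After interest of $1,639,360.00, pre-tax earnings = $2,577,129.60.
DCL = total CM / (EBIT − I) = $7,123,989.60 / $2,577,129.60 = 2.7643.
%ΔEPS = DCL × %ΔSales = 2.7643 × -16.3% = -45.1%.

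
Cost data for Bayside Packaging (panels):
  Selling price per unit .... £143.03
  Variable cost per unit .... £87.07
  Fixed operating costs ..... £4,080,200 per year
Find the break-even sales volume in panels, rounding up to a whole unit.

72,913 panels

Each unit contributes £143.03 − £87.07 = £55.96.
Units to break even: £4,080,200 ÷ £55.96 = 72,912.79, rounded up to 72,913.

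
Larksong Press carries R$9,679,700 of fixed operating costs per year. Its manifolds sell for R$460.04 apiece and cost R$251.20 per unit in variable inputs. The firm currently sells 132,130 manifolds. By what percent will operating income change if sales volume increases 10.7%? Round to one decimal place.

Contribution at this volume is 132,130 × R$208.84 = R$27,594,029.20.
EBIT = R$27,594,029.20 − R$9,679,700 = R$17,914,329.20.
Degree of operating leverage = R$27,594,029.20 / R$17,914,329.20 = 1.5403.
%ΔEBIT = DOL × %ΔSales = 1.5403 × +10.7% = +16.5%.

+16.5%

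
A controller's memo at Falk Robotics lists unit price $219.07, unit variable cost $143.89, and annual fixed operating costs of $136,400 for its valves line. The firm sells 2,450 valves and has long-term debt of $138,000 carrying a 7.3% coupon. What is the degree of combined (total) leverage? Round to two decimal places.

Contribution at this volume is 2,450 × $75.18 = $184,191.00.
EBIT = $184,191.00 − $136,400 = $47,791.00. Interest = $10,074.00, so EBIT − I = $37,717.00.
DCL = contribution ÷ (EBIT − I) = $184,191.00 ÷ $37,717.00 = 4.8835.

4.88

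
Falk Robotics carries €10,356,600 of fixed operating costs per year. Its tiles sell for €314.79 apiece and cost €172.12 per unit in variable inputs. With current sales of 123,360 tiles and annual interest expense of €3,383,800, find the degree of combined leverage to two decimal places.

4.56

Total contribution margin = 123,360 × €142.67 = €17,599,771.20.
EBIT = €17,599,771.20 − €10,356,600 = €7,243,171.20. Interest = €3,383,800.00.
DOL = €17,599,771.20 ÷ €7,243,171.20 = 2.4298; DFL = €7,243,171.20 ÷ €3,859,371.20 = 1.8768.
Combined leverage = 2.4298 × 1.8768 = 4.5602.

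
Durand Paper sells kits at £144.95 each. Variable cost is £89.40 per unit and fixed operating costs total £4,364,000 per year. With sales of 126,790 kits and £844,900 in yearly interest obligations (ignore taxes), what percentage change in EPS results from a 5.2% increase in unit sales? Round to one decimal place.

+20.0%

Contribution at this volume is 126,790 × £55.55 = £7,043,184.50.
Operating income = contribution − fixed costs = £7,043,184.50 − £4,364,000 = £2,679,184.50.
Interest = £844,900.00, so EBIT − I = £1,834,284.50.
Degree of combined leverage = contribution ÷ (EBIT − I) = £7,043,184.50 ÷ £1,834,284.50 = 3.8397.
%ΔEPS = DCL × %ΔSales = 3.8397 × +5.2% = +20.0%.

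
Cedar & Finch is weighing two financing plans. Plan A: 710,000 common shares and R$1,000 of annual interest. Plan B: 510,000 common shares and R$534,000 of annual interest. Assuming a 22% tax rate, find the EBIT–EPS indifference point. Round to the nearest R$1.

R$1,893,150

Set EPS_A = EPS_B: (EBIT − R$1,000)(1 − 0.22) ÷ 710,000 = (EBIT − R$534,000)(1 − 0.22) ÷ 510,000.
The (1 − t) factor cancels: (EBIT − 1,000) × 510,000 = (EBIT − 534,000) × 710,000.
Solving, EBIT = (534,000·710,000 − 1,000·510,000) / (710,000 − 510,000) = 378,630,000,000 / 200,000 = 1,893,150.00.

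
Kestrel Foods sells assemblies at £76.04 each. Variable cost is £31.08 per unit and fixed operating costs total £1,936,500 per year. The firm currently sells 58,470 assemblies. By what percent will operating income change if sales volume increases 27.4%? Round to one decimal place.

At 58,470 units, contribution = 58,470 × £44.96 = £2,628,811.20.
EBIT = £2,628,811.20 − £1,936,500 = £692,311.20.
Degree of operating leverage = £2,628,811.20 / £692,311.20 = 3.7972.
So EBIT moves 3.7972 × (+27.4%) = +104.0%.

+104.0%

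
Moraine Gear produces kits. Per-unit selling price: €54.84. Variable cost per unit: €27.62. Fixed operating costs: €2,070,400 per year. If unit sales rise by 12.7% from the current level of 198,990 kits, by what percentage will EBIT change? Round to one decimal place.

+20.6%

Contribution at this volume is 198,990 × €27.22 = €5,416,507.80.
EBIT = €5,416,507.80 − €2,070,400 = €3,346,107.80.
So DOL = total CM / EBIT = €5,416,507.80 / €3,346,107.80 = 1.6187.
Operating income changes by 1.6187 × +12.7% = +20.6%.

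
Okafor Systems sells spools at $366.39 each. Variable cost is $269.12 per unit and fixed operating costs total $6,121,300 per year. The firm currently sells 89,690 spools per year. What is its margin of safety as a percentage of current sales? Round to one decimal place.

29.8%

Each unit contributes $366.39 − $269.12 = $97.27. Break-even units = $6,121,300 ÷ $97.27 = 62,931.02; break-even revenue = 62,931.02 × $366.39 = $23,057,295.23.
Current sales = 89,690 × $366.39 = $32,861,519.10.
Margin of safety = ($32,861,519.10 − $23,057,295.23) ÷ $32,861,519.10 = 29.8%.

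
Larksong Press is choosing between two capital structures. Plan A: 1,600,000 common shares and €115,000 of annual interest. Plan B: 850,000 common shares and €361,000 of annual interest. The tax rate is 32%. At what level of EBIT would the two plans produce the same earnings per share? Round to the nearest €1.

€639,800

Set EPS_A = EPS_B: (EBIT − €115,000)(1 − 0.32) ÷ 1,600,000 = (EBIT − €361,000)(1 − 0.32) ÷ 850,000.
The (1 − t) factor cancels: (EBIT − 115,000) × 850,000 = (EBIT − 361,000) × 1,600,000.
EBIT × (1,600,000 − 850,000) = 361,000 × 1,600,000 − 115,000 × 850,000 = 479,850,000,000, so EBIT = 479,850,000,000 ÷ 750,000 = 639,800.00.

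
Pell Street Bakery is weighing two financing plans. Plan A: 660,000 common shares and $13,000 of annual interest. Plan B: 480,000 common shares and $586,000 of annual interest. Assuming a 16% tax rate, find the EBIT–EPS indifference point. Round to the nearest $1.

$2,114,000

Set EPS_A = EPS_B: (EBIT − $13,000)(1 − 0.16) ÷ 660,000 = (EBIT − $586,000)(1 − 0.16) ÷ 480,000.
The (1 − t) factor cancels: (EBIT − 13,000) × 480,000 = (EBIT − 586,000) × 660,000.
Solving, EBIT = (586,000·660,000 − 13,000·480,000) / (660,000 − 480,000) = 380,520,000,000 / 180,000 = 2,114,000.00.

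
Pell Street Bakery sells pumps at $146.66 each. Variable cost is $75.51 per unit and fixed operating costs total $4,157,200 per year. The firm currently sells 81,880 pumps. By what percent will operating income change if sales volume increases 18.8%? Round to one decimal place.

Total contribution margin = 81,880 × $71.15 = $5,825,762.00.
Operating income = contribution − fixed costs = $5,825,762.00 − $4,157,200 = $1,668,562.00.
Degree of operating leverage = $5,825,762.00 / $1,668,562.00 = 3.4915.
So EBIT moves 3.4915 × (+18.8%) = +65.6%.

+65.6%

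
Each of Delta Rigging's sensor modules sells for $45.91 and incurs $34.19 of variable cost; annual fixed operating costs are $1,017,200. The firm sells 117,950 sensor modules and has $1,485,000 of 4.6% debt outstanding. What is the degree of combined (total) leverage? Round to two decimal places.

Total contribution margin = 117,950 × $11.72 = $1,382,374.00.
EBIT = $1,382,374.00 − $1,017,200 = $365,174.00. Interest = $68,310.00.
DOL = $1,382,374.00 ÷ $365,174.00 = 3.7855; DFL = $365,174.00 ÷ $296,864.00 = 1.2301.
DCL = DOL × DFL = 3.7855 × 1.2301 = 4.6565.

4.66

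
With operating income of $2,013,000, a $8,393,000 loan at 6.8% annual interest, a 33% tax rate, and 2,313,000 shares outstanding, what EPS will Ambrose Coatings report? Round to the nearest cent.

Pre-tax income = $2,013,000 − $570,724.00 = $1,442,276.00.
After tax at 33%: net income = $1,442,276.00 × 0.67 = $966,324.92.
Per share: $966,324.92 / 2,313,000 shares = $0.42.

$0.42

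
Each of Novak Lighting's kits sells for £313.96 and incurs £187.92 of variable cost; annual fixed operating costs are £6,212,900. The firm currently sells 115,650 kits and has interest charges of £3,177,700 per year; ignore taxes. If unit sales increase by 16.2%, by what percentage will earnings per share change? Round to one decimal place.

+45.5%

At 115,650 units, contribution = 115,650 × £126.04 = £14,576,526.00.
Operating income = contribution − fixed costs = £14,576,526.00 − £6,212,900 = £8,363,626.00.
Interest = £3,177,700.00, so EBIT − I = £5,185,926.00.
Degree of combined leverage = contribution ÷ (EBIT − I) = £14,576,526.00 ÷ £5,185,926.00 = 2.8108.
EPS therefore changes by 2.8108 × (+16.2%) = +45.5%.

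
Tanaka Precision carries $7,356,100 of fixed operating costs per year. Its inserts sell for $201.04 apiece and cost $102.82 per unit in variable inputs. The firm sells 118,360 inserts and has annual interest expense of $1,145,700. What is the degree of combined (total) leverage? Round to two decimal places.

Contribution at this volume is 118,360 × $98.22 = $11,625,319.20.
EBIT = $11,625,319.20 − $7,356,100 = $4,269,219.20. Interest = $1,145,700.00, so EBIT − I = $3,123,519.20.
DCL = contribution ÷ (EBIT − I) = $11,625,319.20 ÷ $3,123,519.20 = 3.7219.

3.72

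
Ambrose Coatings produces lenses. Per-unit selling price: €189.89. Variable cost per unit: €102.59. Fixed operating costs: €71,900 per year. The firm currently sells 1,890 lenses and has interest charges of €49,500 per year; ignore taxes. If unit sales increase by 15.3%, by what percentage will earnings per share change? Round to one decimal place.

+57.9%

Contribution at this volume is 1,890 × €87.30 = €164,997.00.
Operating income = contribution − fixed costs = €164,997.00 − €71,900 = €93,097.00.
After interest of €49,500.00, pre-tax earnings = €43,597.00.
DCL = total CM / (EBIT − I) = €164,997.00 / €43,597.00 = 3.7846.
%ΔEPS = DCL × %ΔSales = 3.7846 × +15.3% = +57.9%.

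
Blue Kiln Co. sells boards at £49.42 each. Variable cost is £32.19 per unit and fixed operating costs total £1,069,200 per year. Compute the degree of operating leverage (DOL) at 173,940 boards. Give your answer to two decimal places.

1.55

At 173,940 units, contribution = 173,940 × £17.23 = £2,996,986.20.
EBIT = £2,996,986.20 − £1,069,200 = £1,927,786.20.
DOL = contribution ÷ EBIT = £2,996,986.20 ÷ £1,927,786.20 = 1.5546.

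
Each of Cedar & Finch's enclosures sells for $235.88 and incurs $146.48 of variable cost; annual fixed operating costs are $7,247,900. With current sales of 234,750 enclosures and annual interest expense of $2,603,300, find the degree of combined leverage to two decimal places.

1.88

At 234,750 units, contribution = 234,750 × $89.40 = $20,986,650.00.
Operating income = contribution − fixed costs = $20,986,650.00 − $7,247,900 = $13,738,750.00. Interest = $2,603,300.00.
DOL = $20,986,650.00 ÷ $13,738,750.00 = 1.5276; DFL = $13,738,750.00 ÷ $11,135,450.00 = 1.2338.
DCL = DOL × DFL = 1.5276 × 1.2338 = 1.8848.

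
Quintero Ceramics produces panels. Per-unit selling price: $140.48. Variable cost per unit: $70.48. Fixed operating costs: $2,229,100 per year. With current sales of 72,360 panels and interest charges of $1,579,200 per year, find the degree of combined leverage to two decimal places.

4.03

Contribution at this volume is 72,360 × $70.00 = $5,065,200.00.
Subtracting fixed costs: EBIT = $5,065,200.00 − $2,229,100 = $2,836,100.00. Interest = $1,579,200.00, so EBIT − I = $1,256,900.00.
Degree of total leverage = total CM / (EBIT − interest) = $5,065,200.00 / $1,256,900.00 = 4.0299.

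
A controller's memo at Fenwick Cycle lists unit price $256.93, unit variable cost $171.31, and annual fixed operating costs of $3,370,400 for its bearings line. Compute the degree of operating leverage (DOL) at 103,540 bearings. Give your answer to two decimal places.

1.61

At 103,540 units, contribution = 103,540 × $85.62 = $8,865,094.80.
EBIT = $8,865,094.80 − $3,370,400 = $5,494,694.80.
DOL = contribution ÷ EBIT = $8,865,094.80 ÷ $5,494,694.80 = 1.6134.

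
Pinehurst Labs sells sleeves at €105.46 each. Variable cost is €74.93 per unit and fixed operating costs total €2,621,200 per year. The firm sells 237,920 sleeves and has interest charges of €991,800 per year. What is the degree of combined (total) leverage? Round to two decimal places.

1.99

Total contribution margin = 237,920 × €30.53 = €7,263,697.60.
Subtracting fixed costs: EBIT = €7,263,697.60 − €2,621,200 = €4,642,497.60. Interest = €991,800.00, so EBIT − I = €3,650,697.60.
DCL = contribution ÷ (EBIT − I) = €7,263,697.60 ÷ €3,650,697.60 = 1.9897.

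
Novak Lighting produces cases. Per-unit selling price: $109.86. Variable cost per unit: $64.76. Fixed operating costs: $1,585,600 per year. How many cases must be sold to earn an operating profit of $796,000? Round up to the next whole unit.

Contribution margin per unit = $109.86 − $64.76 = $45.10.
Required volume = (fixed costs + target profit) ÷ CM = ($1,585,600 + $796,000) ÷ $45.10 = 52,807.10, so 52,808 cases.

52,808 cases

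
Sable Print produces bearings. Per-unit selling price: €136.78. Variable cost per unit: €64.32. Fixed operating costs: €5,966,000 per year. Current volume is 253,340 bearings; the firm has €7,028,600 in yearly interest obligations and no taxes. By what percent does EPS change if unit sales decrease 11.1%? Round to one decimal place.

Total contribution margin = 253,340 × €72.46 = €18,357,016.40.
Operating income = contribution − fixed costs = €18,357,016.40 − €5,966,000 = €12,391,016.40.
Interest = €7,028,600.00, so EBIT − I = €5,362,416.40.
Degree of combined leverage = contribution ÷ (EBIT − I) = €18,357,016.40 ÷ €5,362,416.40 = 3.4233.
%ΔEPS = DCL × %ΔSales = 3.4233 × -11.1% = -38.0%.

-38.0%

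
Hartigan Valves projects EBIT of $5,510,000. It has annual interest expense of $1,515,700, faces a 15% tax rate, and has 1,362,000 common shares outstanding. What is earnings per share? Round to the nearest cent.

Interest = $1,515,700.00, so EBT = $5,510,000 − $1,515,700.00 = $3,994,300.00.
Net income = $3,994,300.00 × (1 − 0.15) = $3,395,155.00.
Per share: $3,395,155.00 / 1,362,000 shares = $2.49.

$2.49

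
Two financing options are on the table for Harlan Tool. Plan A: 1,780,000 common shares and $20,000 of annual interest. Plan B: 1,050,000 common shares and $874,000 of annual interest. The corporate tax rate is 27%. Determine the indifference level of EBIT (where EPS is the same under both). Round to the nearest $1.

At indifference, (EBIT − 20,000)(1 − t)/1,780,000 = (EBIT − 874,000)(1 − t)/1,050,000.
Cancelling (1 − t) and cross-multiplying: 1,050,000·(EBIT − 20,000) = 1,780,000·(EBIT − 874,000).
Solving, EBIT = (874,000·1,780,000 − 20,000·1,050,000) / (1,780,000 − 1,050,000) = 1,534,720,000,000 / 730,000 = 2,102,356.16.

$2,102,356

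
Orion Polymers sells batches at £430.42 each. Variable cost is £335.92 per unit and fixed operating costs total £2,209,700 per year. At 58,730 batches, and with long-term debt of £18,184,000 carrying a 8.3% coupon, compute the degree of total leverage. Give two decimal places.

3.03

Contribution at this volume is 58,730 × £94.50 = £5,549,985.00.
EBIT = £5,549,985.00 − £2,209,700 = £3,340,285.00. Interest = £1,509,272.00.
DOL = £5,549,985.00 ÷ £3,340,285.00 = 1.6615; DFL = £3,340,285.00 ÷ £1,831,013.00 = 1.8243.
Combined leverage = 1.6615 × 1.8243 = 3.0311.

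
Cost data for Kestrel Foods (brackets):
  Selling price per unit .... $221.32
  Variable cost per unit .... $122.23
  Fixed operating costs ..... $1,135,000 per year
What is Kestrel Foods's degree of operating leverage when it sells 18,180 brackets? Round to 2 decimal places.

2.70

Contribution at this volume is 18,180 × $99.09 = $1,801,456.20.
Subtracting fixed costs: EBIT = $1,801,456.20 − $1,135,000 = $666,456.20.
Degree of operating leverage = $1,801,456.20 / $666,456.20 = 2.7030.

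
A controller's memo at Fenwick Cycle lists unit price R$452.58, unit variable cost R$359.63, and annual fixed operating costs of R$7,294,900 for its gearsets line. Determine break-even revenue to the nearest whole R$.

CM per unit = R$452.58 − R$359.63 = R$92.95; CM ratio = R$92.95 / R$452.58 = 0.2054.
Break-even revenue = fixed costs × price ÷ CM = R$7,294,900 × R$452.58 ÷ R$92.95 = R$35,519,374.

R$35,519,374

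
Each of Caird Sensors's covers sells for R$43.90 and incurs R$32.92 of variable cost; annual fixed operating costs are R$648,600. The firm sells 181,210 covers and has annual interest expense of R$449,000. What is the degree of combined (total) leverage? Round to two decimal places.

At 181,210 units, contribution = 181,210 × R$10.98 = R$1,989,685.80.
EBIT = R$1,989,685.80 − R$648,600 = R$1,341,085.80. Interest = R$449,000.00.
DOL = R$1,989,685.80 ÷ R$1,341,085.80 = 1.4836; DFL = R$1,341,085.80 ÷ R$892,085.80 = 1.5033.
Combined leverage = 1.4836 × 1.5033 = 2.2303.

2.23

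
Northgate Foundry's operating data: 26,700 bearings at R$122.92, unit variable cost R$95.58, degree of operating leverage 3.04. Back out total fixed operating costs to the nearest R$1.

R$489,854

Total contribution margin = 26,700 × R$27.34 = R$729,978.00.
Since DOL = CM ÷ EBIT, EBIT = R$729,978.00 ÷ 3.04 = R$240,124.34.
Fixed costs = CM − EBIT = R$729,978.00 − R$240,124.34 = R$489,854.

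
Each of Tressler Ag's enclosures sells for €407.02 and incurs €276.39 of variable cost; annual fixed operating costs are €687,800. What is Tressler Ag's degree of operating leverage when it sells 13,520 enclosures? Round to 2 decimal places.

Total contribution margin = 13,520 × €130.63 = €1,766,117.60.
EBIT = €1,766,117.60 − €687,800 = €1,078,317.60.
So DOL = total CM / EBIT = €1,766,117.60 / €1,078,317.60 = 1.6378.

1.64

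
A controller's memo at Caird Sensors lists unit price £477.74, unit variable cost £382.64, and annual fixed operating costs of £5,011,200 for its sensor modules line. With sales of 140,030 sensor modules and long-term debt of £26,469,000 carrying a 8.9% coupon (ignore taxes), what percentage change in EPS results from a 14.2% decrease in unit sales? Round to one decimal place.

-31.8%

At 140,030 units, contribution = 140,030 × £95.10 = £13,316,853.00.
Subtracting fixed costs: EBIT = £13,316,853.00 − £5,011,200 = £8,305,653.00.
After interest of £2,355,741.00, pre-tax earnings = £5,949,912.00.
DCL = total CM / (EBIT − I) = £13,316,853.00 / £5,949,912.00 = 2.2382.
EPS therefore changes by 2.2382 × (-14.2%) = -31.8%.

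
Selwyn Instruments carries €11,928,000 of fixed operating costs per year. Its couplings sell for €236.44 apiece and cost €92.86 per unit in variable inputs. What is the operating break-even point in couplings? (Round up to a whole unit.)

83,076 couplings

Unit CM = price − variable cost = €236.44 − €92.86 = €143.58.
Break-even volume = fixed costs ÷ CM per unit = €11,928,000 ÷ €143.58 = 83,075.64, so 83,076 couplings.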